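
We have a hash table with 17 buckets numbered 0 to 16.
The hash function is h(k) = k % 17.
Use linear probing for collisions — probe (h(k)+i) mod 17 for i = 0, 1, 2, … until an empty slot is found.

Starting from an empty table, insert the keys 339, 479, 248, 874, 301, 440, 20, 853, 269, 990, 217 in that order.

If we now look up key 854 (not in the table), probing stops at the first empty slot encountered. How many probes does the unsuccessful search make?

Insert 339: h=16, slot 16 empty -> index 16.
Insert 479: h=3, slot 3 empty -> index 3.
Insert 248: h=10, slot 10 empty -> index 10.
Insert 874: h=7, slot 7 empty -> index 7.
Insert 301: h=12, slot 12 empty -> index 12.
Insert 440: h=15, slot 15 empty -> index 15.
Insert 20: h=3, slot 3 occupied -> index 4.
Insert 853: h=3, slots 3,4 occupied -> index 5.
Insert 269: h=14, slot 14 empty -> index 14.
Insert 990: h=4, slots 4,5 occupied -> index 6.
Insert 217: h=13, slot 13 empty -> index 13.
Table: [., ., ., 479, 20, 853, 990, 874, ., ., 248, ., 301, 217, 269, 440, 339]
Lookup 854: h=4, probe 4,5,6,7,8 → slot 8 empty, not found.

5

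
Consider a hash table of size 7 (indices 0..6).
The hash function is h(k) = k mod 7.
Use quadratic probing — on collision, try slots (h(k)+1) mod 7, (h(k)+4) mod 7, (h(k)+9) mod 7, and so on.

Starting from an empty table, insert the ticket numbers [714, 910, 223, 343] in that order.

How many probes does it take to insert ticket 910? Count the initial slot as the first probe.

714 hashes to 0; slot 0 is free -> place at 0.
910 hashes to 0; 0 taken -> place at 1.
223 hashes to 6; slot 6 is free -> place at 6.
343 hashes to 0; 0,1 taken -> place at 4.
Table: [714, 910, -, -, 343, -, 223]

2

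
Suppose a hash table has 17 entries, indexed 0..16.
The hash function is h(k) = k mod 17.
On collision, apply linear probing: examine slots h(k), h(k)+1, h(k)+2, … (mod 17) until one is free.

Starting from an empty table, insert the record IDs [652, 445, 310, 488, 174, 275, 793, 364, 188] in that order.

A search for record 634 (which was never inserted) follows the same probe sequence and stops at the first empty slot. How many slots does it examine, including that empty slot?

5

652: h=6 → slot 6
445: h=3 → slot 3
310: h=4 → slot 4
488: h=12 → slot 12
174: h=4, probe 4,5 → slot 5
275: h=3, probe 3,4,5,6,7 → slot 7
793: h=11 → slot 11
364: h=7, probe 7,8 → slot 8
188: h=1 → slot 1
Table: [∅, 188, ∅, 445, 310, 174, 652, 275, 364, ∅, ∅, 793, 488, ∅, ∅, ∅, ∅]
Lookup 634: h=5, probe 5,6,7,8,9 → slot 9 empty, not found.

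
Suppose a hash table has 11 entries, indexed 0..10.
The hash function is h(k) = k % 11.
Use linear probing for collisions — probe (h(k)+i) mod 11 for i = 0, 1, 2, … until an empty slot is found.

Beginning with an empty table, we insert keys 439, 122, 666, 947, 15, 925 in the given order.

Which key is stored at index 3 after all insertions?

925

439 hashes to 10; slot 10 is free => place at 10.
122 hashes to 1; slot 1 is free => place at 1.
666 hashes to 6; slot 6 is free => place at 6.
947 hashes to 1; 1 taken => place at 2.
15 hashes to 4; slot 4 is free => place at 4.
925 hashes to 1; 1,2 taken => place at 3.
Table: [—, 122, 947, 925, 15, —, 666, —, —, —, 439]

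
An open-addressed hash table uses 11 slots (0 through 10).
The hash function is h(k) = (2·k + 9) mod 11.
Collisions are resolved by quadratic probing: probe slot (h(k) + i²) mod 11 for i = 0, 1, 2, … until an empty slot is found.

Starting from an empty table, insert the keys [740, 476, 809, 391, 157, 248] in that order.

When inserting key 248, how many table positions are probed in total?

740 hashes to 4; slot 4 is free → place at 4.
476 hashes to 4; 4 taken → place at 5.
809 hashes to 10; slot 10 is free → place at 10.
391 hashes to 10; 10 taken → place at 0.
157 hashes to 4; 4,5 taken → place at 8.
248 hashes to 10; 10,0 taken → place at 3.
Table: [391, -, -, 248, 740, 476, -, -, 157, -, 809]

3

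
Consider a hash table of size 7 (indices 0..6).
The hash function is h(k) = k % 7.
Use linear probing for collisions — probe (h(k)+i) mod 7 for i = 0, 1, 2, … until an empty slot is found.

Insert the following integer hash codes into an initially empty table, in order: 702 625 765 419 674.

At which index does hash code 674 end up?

Insert 702: h=2, slot 2 empty -> index 2.
Insert 625: h=2, slot 2 occupied -> index 3.
Insert 765: h=2, slots 2,3 occupied -> index 4.
Insert 419: h=6, slot 6 empty -> index 6.
Insert 674: h=2, slots 2,3,4 occupied -> index 5.
Table: [-, -, 702, 625, 765, 674, 419]

5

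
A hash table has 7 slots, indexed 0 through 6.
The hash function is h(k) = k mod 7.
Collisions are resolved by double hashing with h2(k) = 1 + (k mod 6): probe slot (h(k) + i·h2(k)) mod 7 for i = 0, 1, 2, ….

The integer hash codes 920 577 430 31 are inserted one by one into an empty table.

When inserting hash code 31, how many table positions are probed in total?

3

920 hashes to 3; slot 3 is free → place at 3.
577 hashes to 3, h2=2; 3 taken → place at 5.
430 hashes to 3, h2=5; 3 taken → place at 1.
31 hashes to 3, h2=2; 3,5 taken → place at 0.
Table: [31, 430, —, 920, —, 577, —]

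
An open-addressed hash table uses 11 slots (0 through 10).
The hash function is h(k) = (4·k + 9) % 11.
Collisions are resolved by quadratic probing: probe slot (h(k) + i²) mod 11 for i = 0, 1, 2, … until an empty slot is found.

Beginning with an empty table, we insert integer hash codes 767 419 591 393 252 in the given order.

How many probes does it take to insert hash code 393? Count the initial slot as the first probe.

767 hashes to 8; slot 8 is free -> place at 8.
419 hashes to 2; slot 2 is free -> place at 2.
591 hashes to 8; 8 taken -> place at 9.
393 hashes to 8; 8,9 taken -> place at 1.
252 hashes to 5; slot 5 is free -> place at 5.
Table: [_, 393, 419, _, _, 252, _, _, 767, 591, _]

3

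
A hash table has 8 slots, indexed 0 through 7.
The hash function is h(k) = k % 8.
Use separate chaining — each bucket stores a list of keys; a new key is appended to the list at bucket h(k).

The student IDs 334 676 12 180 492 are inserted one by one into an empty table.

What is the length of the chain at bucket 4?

Insert 334: h=6, bucket 6 empty → new chain.
Insert 676: h=4, bucket 4 empty → new chain.
Insert 12: h=4, bucket 4 nonempty → append to chain.
Insert 180: h=4, bucket 4 nonempty → append to chain.
Insert 492: h=4, bucket 4 nonempty → append to chain.
Final buckets:
0: -
1: -
2: -
3: -
4: 676 -> 12 -> 180 -> 492
5: -
6: 334
7: -

4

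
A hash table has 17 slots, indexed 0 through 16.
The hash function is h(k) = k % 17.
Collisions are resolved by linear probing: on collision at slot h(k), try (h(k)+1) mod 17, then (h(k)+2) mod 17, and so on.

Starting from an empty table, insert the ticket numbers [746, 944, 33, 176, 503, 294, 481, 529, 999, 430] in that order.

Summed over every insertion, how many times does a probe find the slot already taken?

746: h=15 → slot 15
944: h=9 → slot 9
33: h=16 → slot 16
176: h=6 → slot 6
503: h=10 → slot 10
294: h=5 → slot 5
481: h=5, probe 5,6,7 → slot 7
529: h=2 → slot 2
999: h=13 → slot 13
430: h=5, probe 5,6,7,8 → slot 8
Table: [., ., 529, ., ., 294, 176, 481, 430, 944, 503, ., ., 999, ., 746, 33]

5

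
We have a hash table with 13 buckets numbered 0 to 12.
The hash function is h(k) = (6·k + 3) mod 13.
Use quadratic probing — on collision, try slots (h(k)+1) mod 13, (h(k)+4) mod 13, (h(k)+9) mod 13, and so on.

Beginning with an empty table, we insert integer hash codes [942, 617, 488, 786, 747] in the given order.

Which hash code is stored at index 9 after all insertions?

942 hashes to 0; slot 0 is free -> place at 0.
617 hashes to 0; 0 taken -> place at 1.
488 hashes to 6; slot 6 is free -> place at 6.
786 hashes to 0; 0,1 taken -> place at 4.
747 hashes to 0; 0,1,4 taken -> place at 9.
Table: [942, 617, —, —, 786, —, 488, —, —, 747, —, —, —]

747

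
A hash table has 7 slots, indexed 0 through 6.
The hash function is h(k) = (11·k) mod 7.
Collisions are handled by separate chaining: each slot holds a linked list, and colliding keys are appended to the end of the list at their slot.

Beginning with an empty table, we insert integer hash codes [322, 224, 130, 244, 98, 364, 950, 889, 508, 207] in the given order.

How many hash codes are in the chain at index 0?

Insert 322: h=0, bucket 0 empty → new chain.
Insert 224: h=0, bucket 0 nonempty → append to chain.
Insert 130: h=2, bucket 2 empty → new chain.
Insert 244: h=3, bucket 3 empty → new chain.
Insert 98: h=0, bucket 0 nonempty → append to chain.
Insert 364: h=0, bucket 0 nonempty → append to chain.
Insert 950: h=6, bucket 6 empty → new chain.
Insert 889: h=0, bucket 0 nonempty → append to chain.
Insert 508: h=2, bucket 2 nonempty → append to chain.
Insert 207: h=2, bucket 2 nonempty → append to chain.
Final buckets:
0: 322 -> 224 -> 98 -> 364 -> 889
1: ∅
2: 130 -> 508 -> 207
3: 244
4: ∅
5: ∅
6: 950

5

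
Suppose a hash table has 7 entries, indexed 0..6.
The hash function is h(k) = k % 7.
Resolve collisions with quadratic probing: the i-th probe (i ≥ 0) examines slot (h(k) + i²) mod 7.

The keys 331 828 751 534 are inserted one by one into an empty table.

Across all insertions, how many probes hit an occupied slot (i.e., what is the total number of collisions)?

6

331: h=2 -> slot 2
828: h=2, probe 2,3 -> slot 3
751: h=2, probe 2,3,6 -> slot 6
534: h=2, probe 2,3,6,4 -> slot 4
Table: [—, —, 331, 828, 534, —, 751]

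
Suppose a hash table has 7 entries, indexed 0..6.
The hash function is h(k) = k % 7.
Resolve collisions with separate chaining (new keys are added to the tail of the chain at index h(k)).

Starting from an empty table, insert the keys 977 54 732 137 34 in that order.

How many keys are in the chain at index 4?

977 -> bucket 4
54 -> bucket 5
732 -> bucket 4 (collision)
137 -> bucket 4 (collision)
34 -> bucket 6
Final buckets:
0: -
1: -
2: -
3: -
4: 977 -> 732 -> 137
5: 54
6: 34

3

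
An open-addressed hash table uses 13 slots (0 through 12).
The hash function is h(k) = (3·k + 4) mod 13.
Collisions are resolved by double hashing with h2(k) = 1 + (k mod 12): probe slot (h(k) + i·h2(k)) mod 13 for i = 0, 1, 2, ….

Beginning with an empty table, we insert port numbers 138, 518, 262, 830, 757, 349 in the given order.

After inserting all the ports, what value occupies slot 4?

349

Insert 138: h=2, slot 2 empty -> index 2.
Insert 518: h=11, slot 11 empty -> index 11.
Insert 262: h=10, slot 10 empty -> index 10.
Insert 830: h=11, h2=3, slot 11 occupied -> index 1.
Insert 757: h=0, slot 0 empty -> index 0.
Insert 349: h=11, h2=2, slots 11,0,2 occupied -> index 4.
Table: [757, 830, 138, ∅, 349, ∅, ∅, ∅, ∅, ∅, 262, 518, ∅]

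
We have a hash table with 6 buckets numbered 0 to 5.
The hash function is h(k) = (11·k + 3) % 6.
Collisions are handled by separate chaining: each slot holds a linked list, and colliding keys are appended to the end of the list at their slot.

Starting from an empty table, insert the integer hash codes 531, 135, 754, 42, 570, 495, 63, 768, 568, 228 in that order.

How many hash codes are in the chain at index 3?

4

Insert 531: h=0, bucket 0 empty → new chain.
Insert 135: h=0, bucket 0 nonempty → append to chain.
Insert 754: h=5, bucket 5 empty → new chain.
Insert 42: h=3, bucket 3 empty → new chain.
Insert 570: h=3, bucket 3 nonempty → append to chain.
Insert 495: h=0, bucket 0 nonempty → append to chain.
Insert 63: h=0, bucket 0 nonempty → append to chain.
Insert 768: h=3, bucket 3 nonempty → append to chain.
Insert 568: h=5, bucket 5 nonempty → append to chain.
Insert 228: h=3, bucket 3 nonempty → append to chain.
Final buckets:
0: 531 -> 135 -> 495 -> 63
1: .
2: .
3: 42 -> 570 -> 768 -> 228
4: .
5: 754 -> 568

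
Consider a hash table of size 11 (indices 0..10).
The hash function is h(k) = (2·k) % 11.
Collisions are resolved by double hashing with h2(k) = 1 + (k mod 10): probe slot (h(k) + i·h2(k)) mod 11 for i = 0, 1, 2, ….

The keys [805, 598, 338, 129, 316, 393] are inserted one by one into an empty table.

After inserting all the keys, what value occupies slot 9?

805 hashes to 4; slot 4 is free => place at 4.
598 hashes to 8; slot 8 is free => place at 8.
338 hashes to 5; slot 5 is free => place at 5.
129 hashes to 5, h2=10; 5,4 taken => place at 3.
316 hashes to 5, h2=7; 5 taken => place at 1.
393 hashes to 5, h2=4; 5 taken => place at 9.
Table: [-, 316, -, 129, 805, 338, -, -, 598, 393, -]

393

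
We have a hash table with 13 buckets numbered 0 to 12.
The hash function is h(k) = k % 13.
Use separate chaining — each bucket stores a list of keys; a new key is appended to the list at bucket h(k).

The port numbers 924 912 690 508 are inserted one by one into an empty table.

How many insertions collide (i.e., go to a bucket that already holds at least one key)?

924 → bucket 1
912 → bucket 2
690 → bucket 1 (collision)
508 → bucket 1 (collision)
Final buckets:
0: _
1: 924 -> 690 -> 508
2: 912
3: _
4: _
5: _
6: _
7: _
8: _
9: _
10: _
11: _
12: _

2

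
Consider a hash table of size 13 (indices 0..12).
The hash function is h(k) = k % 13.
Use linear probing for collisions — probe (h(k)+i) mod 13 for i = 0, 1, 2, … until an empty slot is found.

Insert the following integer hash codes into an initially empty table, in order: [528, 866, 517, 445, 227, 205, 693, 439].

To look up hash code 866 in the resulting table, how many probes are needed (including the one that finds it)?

Insert 528: h=8, slot 8 empty -> index 8.
Insert 866: h=8, slot 8 occupied -> index 9.
Insert 517: h=10, slot 10 empty -> index 10.
Insert 445: h=3, slot 3 empty -> index 3.
Insert 227: h=6, slot 6 empty -> index 6.
Insert 205: h=10, slot 10 occupied -> index 11.
Insert 693: h=4, slot 4 empty -> index 4.
Insert 439: h=10, slots 10,11 occupied -> index 12.
Table: [∅, ∅, ∅, 445, 693, ∅, 227, ∅, 528, 866, 517, 205, 439]
Lookup 866: h=8, probe 8,9 → found at 9.

2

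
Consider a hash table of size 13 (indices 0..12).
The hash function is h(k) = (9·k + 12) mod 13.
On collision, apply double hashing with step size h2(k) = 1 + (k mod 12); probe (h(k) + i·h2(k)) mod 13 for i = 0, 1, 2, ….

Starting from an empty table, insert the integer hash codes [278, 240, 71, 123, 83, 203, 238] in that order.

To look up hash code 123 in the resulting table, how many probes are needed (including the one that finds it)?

3

278: h=5 -> slot 5
240: h=1 -> slot 1
71: h=1, h2=12, probe 1,0 -> slot 0
123: h=1, h2=4, probe 1,5,9 -> slot 9
83: h=5, h2=12, probe 5,4 -> slot 4
203: h=6 -> slot 6
238: h=9, h2=11, probe 9,7 -> slot 7
Table: [71, 240, _, _, 83, 278, 203, 238, _, 123, _, _, _]
Lookup 123: h=1, h2=4, probe 1,5,9 → found at 9.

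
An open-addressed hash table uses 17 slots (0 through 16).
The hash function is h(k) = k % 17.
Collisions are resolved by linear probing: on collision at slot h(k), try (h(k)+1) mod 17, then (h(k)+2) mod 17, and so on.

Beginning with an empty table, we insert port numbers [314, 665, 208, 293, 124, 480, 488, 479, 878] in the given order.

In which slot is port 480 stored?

314 hashes to 8; slot 8 is free → place at 8.
665 hashes to 2; slot 2 is free → place at 2.
208 hashes to 4; slot 4 is free → place at 4.
293 hashes to 4; 4 taken → place at 5.
124 hashes to 5; 5 taken → place at 6.
480 hashes to 4; 4,5,6 taken → place at 7.
488 hashes to 12; slot 12 is free → place at 12.
479 hashes to 3; slot 3 is free → place at 3.
878 hashes to 11; slot 11 is free → place at 11.
Table: [—, —, 665, 479, 208, 293, 124, 480, 314, —, —, 878, 488, —, —, —, —]

7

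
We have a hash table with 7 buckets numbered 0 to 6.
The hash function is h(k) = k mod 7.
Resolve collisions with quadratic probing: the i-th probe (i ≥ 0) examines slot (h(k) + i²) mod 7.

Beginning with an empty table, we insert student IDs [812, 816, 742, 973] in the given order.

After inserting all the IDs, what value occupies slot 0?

812: h=0 -> slot 0
816: h=4 -> slot 4
742: h=0, probe 0,1 -> slot 1
973: h=0, probe 0,1,4,2 -> slot 2
Table: [812, 742, 973, -, 816, -, -]

812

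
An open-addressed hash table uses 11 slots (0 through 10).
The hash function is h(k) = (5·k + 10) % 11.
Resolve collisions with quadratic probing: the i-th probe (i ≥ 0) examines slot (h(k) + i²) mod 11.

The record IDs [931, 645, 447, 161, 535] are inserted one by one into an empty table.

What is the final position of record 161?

931 hashes to 1; slot 1 is free → place at 1.
645 hashes to 1; 1 taken → place at 2.
447 hashes to 1; 1,2 taken → place at 5.
161 hashes to 1; 1,2,5 taken → place at 10.
535 hashes to 1; 1,2,5,10 taken → place at 6.
Table: [—, 931, 645, —, —, 447, 535, —, —, —, 161]

10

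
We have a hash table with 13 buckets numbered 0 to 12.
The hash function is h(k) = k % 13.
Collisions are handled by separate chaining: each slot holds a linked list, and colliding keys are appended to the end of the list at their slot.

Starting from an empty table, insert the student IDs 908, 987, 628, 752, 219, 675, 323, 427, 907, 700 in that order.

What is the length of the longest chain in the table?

908 → bucket 11
987 → bucket 12
628 → bucket 4
752 → bucket 11 (collision)
219 → bucket 11 (collision)
675 → bucket 12 (collision)
323 → bucket 11 (collision)
427 → bucket 11 (collision)
907 → bucket 10
700 → bucket 11 (collision)
Final buckets:
0: _
1: _
2: _
3: _
4: 628
5: _
6: _
7: _
8: _
9: _
10: 907
11: 908 -> 752 -> 219 -> 323 -> 427 -> 700
12: 987 -> 675

6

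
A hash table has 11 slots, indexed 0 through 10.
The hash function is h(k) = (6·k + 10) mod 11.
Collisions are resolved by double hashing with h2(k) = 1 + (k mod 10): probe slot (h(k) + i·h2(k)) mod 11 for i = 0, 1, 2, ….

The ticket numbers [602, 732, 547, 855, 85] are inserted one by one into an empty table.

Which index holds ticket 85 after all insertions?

602 hashes to 3; slot 3 is free -> place at 3.
732 hashes to 2; slot 2 is free -> place at 2.
547 hashes to 3, h2=8; 3 taken -> place at 0.
855 hashes to 3, h2=6; 3 taken -> place at 9.
85 hashes to 3, h2=6; 3,9 taken -> place at 4.
Table: [547, —, 732, 602, 85, —, —, —, —, 855, —]

4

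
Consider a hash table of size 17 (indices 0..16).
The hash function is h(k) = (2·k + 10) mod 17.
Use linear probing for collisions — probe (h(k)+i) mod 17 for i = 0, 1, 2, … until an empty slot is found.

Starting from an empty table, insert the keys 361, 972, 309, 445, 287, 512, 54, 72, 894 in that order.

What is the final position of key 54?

Insert 361: h=1, slot 1 empty -> index 1.
Insert 972: h=16, slot 16 empty -> index 16.
Insert 309: h=16, slot 16 occupied -> index 0.
Insert 445: h=16, slots 16,0,1 occupied -> index 2.
Insert 287: h=6, slot 6 empty -> index 6.
Insert 512: h=14, slot 14 empty -> index 14.
Insert 54: h=16, slots 16,0,1,2 occupied -> index 3.
Insert 72: h=1, slots 1,2,3 occupied -> index 4.
Insert 894: h=13, slot 13 empty -> index 13.
Table: [309, 361, 445, 54, 72, ., 287, ., ., ., ., ., ., 894, 512, ., 972]

3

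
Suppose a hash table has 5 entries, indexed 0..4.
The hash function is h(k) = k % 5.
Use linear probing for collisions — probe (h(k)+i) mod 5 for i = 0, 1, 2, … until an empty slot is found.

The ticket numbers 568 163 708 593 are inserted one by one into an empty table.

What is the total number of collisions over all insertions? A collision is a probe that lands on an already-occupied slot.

6

568: h=3 -> slot 3
163: h=3, probe 3,4 -> slot 4
708: h=3, probe 3,4,0 -> slot 0
593: h=3, probe 3,4,0,1 -> slot 1
Table: [708, 593, _, 568, 163]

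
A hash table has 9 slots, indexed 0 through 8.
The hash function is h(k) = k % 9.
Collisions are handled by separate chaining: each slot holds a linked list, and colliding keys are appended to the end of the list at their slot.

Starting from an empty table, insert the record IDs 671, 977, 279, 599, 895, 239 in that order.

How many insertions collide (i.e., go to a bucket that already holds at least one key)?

Insert 671: h=5, bucket 5 empty -> new chain.
Insert 977: h=5, bucket 5 nonempty -> append to chain.
Insert 279: h=0, bucket 0 empty -> new chain.
Insert 599: h=5, bucket 5 nonempty -> append to chain.
Insert 895: h=4, bucket 4 empty -> new chain.
Insert 239: h=5, bucket 5 nonempty -> append to chain.
Final buckets:
0: 279
1: _
2: _
3: _
4: 895
5: 671 -> 977 -> 599 -> 239
6: _
7: _
8: _

3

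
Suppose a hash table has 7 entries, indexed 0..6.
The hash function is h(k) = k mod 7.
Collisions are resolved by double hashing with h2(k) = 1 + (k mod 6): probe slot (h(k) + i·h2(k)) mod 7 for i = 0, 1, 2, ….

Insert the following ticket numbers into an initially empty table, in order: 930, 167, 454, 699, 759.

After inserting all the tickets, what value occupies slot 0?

930: h=6 => slot 6
167: h=6, h2=6, probe 6,5 => slot 5
454: h=6, h2=5, probe 6,4 => slot 4
699: h=6, h2=4, probe 6,3 => slot 3
759: h=3, h2=4, probe 3,0 => slot 0
Table: [759, ., ., 699, 454, 167, 930]

759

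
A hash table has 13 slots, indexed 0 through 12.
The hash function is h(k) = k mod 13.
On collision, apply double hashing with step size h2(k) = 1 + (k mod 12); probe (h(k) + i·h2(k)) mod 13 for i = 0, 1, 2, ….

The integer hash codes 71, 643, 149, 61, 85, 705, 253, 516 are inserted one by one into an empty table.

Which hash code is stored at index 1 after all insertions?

71: h=6 => slot 6
643: h=6, h2=8, probe 6,1 => slot 1
149: h=6, h2=6, probe 6,12 => slot 12
61: h=9 => slot 9
85: h=7 => slot 7
705: h=3 => slot 3
253: h=6, h2=2, probe 6,8 => slot 8
516: h=9, h2=1, probe 9,10 => slot 10
Table: [_, 643, _, 705, _, _, 71, 85, 253, 61, 516, _, 149]

643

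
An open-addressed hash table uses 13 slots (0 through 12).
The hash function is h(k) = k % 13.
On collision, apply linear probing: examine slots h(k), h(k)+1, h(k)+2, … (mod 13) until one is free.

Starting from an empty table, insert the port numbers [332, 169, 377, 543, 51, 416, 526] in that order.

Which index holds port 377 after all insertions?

332: h=7 → slot 7
169: h=0 → slot 0
377: h=0, probe 0,1 → slot 1
543: h=10 → slot 10
51: h=12 → slot 12
416: h=0, probe 0,1,2 → slot 2
526: h=6 → slot 6
Table: [169, 377, 416, ., ., ., 526, 332, ., ., 543, ., 51]

1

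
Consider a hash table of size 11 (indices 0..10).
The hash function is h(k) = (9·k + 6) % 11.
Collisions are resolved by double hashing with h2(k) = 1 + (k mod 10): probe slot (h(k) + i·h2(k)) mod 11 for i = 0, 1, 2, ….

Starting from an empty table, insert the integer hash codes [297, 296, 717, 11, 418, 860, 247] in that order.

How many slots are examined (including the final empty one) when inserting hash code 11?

Insert 297: h=6, slot 6 empty → index 6.
Insert 296: h=8, slot 8 empty → index 8.
Insert 717: h=2, slot 2 empty → index 2.
Insert 11: h=6, h2=2, slots 6,8 occupied → index 10.
Insert 418: h=6, h2=9, slot 6 occupied → index 4.
Insert 860: h=2, h2=1, slot 2 occupied → index 3.
Insert 247: h=7, slot 7 empty → index 7.
Table: [_, _, 717, 860, 418, _, 297, 247, 296, _, 11]

3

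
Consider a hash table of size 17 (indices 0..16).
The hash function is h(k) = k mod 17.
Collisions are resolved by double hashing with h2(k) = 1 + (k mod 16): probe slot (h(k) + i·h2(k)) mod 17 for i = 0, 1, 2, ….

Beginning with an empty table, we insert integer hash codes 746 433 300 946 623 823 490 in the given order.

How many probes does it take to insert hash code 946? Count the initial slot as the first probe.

746 hashes to 15; slot 15 is free → place at 15.
433 hashes to 8; slot 8 is free → place at 8.
300 hashes to 11; slot 11 is free → place at 11.
946 hashes to 11, h2=3; 11 taken → place at 14.
623 hashes to 11, h2=16; 11 taken → place at 10.
823 hashes to 7; slot 7 is free → place at 7.
490 hashes to 14, h2=11; 14,8 taken → place at 2.
Table: [∅, ∅, 490, ∅, ∅, ∅, ∅, 823, 433, ∅, 623, 300, ∅, ∅, 946, 746, ∅]

2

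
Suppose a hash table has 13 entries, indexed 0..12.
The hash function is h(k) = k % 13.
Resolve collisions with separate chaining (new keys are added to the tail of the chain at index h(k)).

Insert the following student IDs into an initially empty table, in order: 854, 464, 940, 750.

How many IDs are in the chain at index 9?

3

Insert 854: h=9, bucket 9 empty -> new chain.
Insert 464: h=9, bucket 9 nonempty -> append to chain.
Insert 940: h=4, bucket 4 empty -> new chain.
Insert 750: h=9, bucket 9 nonempty -> append to chain.
Final buckets:
0: _
1: _
2: _
3: _
4: 940
5: _
6: _
7: _
8: _
9: 854 -> 464 -> 750
10: _
11: _
12: _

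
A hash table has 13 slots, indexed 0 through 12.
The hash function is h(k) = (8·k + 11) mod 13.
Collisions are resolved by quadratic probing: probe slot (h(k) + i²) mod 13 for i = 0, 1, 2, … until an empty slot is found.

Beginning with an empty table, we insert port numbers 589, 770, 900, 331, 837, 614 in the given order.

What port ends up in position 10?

589 hashes to 4; slot 4 is free → place at 4.
770 hashes to 9; slot 9 is free → place at 9.
900 hashes to 9; 9 taken → place at 10.
331 hashes to 7; slot 7 is free → place at 7.
837 hashes to 12; slot 12 is free → place at 12.
614 hashes to 9; 9,10 taken → place at 0.
Table: [614, -, -, -, 589, -, -, 331, -, 770, 900, -, 837]

900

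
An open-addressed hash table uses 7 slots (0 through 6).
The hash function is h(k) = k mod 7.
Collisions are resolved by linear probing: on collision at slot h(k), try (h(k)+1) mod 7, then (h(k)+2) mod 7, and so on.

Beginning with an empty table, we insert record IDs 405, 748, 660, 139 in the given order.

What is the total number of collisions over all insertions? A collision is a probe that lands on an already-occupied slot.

405 hashes to 6; slot 6 is free -> place at 6.
748 hashes to 6; 6 taken -> place at 0.
660 hashes to 2; slot 2 is free -> place at 2.
139 hashes to 6; 6,0 taken -> place at 1.
Table: [748, 139, 660, —, —, —, 405]

3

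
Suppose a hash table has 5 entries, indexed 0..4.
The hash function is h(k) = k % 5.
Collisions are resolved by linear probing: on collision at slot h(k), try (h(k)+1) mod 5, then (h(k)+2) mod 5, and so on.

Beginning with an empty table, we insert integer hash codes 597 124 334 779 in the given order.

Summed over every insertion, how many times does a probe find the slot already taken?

3

597: h=2 → slot 2
124: h=4 → slot 4
334: h=4, probe 4,0 → slot 0
779: h=4, probe 4,0,1 → slot 1
Table: [334, 779, 597, -, 124]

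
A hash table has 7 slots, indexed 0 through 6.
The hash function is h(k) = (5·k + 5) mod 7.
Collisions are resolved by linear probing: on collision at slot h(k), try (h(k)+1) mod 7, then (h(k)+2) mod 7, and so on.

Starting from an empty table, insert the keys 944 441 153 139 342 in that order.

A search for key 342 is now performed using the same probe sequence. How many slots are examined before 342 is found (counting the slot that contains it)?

4

944: h=0 → slot 0
441: h=5 → slot 5
153: h=0, probe 0,1 → slot 1
139: h=0, probe 0,1,2 → slot 2
342: h=0, probe 0,1,2,3 → slot 3
Table: [944, 153, 139, 342, ., 441, .]
Lookup 342: h=0, probe 0,1,2,3 → found at 3.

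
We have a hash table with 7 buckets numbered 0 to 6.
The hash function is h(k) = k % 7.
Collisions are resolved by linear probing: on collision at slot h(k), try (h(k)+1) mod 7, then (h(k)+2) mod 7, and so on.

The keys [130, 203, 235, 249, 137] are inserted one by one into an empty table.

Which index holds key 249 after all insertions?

130 hashes to 4; slot 4 is free => place at 4.
203 hashes to 0; slot 0 is free => place at 0.
235 hashes to 4; 4 taken => place at 5.
249 hashes to 4; 4,5 taken => place at 6.
137 hashes to 4; 4,5,6,0 taken => place at 1.
Table: [203, 137, ∅, ∅, 130, 235, 249]

6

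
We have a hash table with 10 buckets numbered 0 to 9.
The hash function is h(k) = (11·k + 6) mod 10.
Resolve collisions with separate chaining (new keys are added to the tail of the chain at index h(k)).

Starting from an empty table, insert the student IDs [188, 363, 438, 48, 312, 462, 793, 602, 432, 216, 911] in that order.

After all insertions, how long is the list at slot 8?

4

Insert 188: h=4, bucket 4 empty -> new chain.
Insert 363: h=9, bucket 9 empty -> new chain.
Insert 438: h=4, bucket 4 nonempty -> append to chain.
Insert 48: h=4, bucket 4 nonempty -> append to chain.
Insert 312: h=8, bucket 8 empty -> new chain.
Insert 462: h=8, bucket 8 nonempty -> append to chain.
Insert 793: h=9, bucket 9 nonempty -> append to chain.
Insert 602: h=8, bucket 8 nonempty -> append to chain.
Insert 432: h=8, bucket 8 nonempty -> append to chain.
Insert 216: h=2, bucket 2 empty -> new chain.
Insert 911: h=7, bucket 7 empty -> new chain.
Final buckets:
0: ∅
1: ∅
2: 216
3: ∅
4: 188 -> 438 -> 48
5: ∅
6: ∅
7: 911
8: 312 -> 462 -> 602 -> 432
9: 363 -> 793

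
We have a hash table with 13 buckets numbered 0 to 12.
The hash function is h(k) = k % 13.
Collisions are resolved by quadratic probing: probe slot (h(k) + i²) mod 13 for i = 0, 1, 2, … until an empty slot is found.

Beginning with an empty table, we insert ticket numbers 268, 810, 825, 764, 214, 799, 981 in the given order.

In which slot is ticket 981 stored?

Insert 268: h=8, slot 8 empty => index 8.
Insert 810: h=4, slot 4 empty => index 4.
Insert 825: h=6, slot 6 empty => index 6.
Insert 764: h=10, slot 10 empty => index 10.
Insert 214: h=6, slot 6 occupied => index 7.
Insert 799: h=6, slots 6,7,10 occupied => index 2.
Insert 981: h=6, slots 6,7,10,2 occupied => index 9.
Table: [—, —, 799, —, 810, —, 825, 214, 268, 981, 764, —, —]

9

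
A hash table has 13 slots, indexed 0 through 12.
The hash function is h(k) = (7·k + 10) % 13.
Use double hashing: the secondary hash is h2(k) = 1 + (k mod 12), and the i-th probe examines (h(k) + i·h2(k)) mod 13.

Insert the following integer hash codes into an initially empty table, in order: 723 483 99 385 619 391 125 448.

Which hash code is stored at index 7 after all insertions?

125

723 hashes to 1; slot 1 is free → place at 1.
483 hashes to 11; slot 11 is free → place at 11.
99 hashes to 1, h2=4; 1 taken → place at 5.
385 hashes to 1, h2=2; 1 taken → place at 3.
619 hashes to 1, h2=8; 1 taken → place at 9.
391 hashes to 4; slot 4 is free → place at 4.
125 hashes to 1, h2=6; 1 taken → place at 7.
448 hashes to 0; slot 0 is free → place at 0.
Table: [448, 723, ∅, 385, 391, 99, ∅, 125, ∅, 619, ∅, 483, ∅]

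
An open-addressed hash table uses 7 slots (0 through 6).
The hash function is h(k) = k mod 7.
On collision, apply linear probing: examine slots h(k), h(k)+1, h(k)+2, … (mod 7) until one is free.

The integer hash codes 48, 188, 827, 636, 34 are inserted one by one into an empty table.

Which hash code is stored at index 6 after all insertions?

48: h=6 => slot 6
188: h=6, probe 6,0 => slot 0
827: h=1 => slot 1
636: h=6, probe 6,0,1,2 => slot 2
34: h=6, probe 6,0,1,2,3 => slot 3
Table: [188, 827, 636, 34, —, —, 48]

48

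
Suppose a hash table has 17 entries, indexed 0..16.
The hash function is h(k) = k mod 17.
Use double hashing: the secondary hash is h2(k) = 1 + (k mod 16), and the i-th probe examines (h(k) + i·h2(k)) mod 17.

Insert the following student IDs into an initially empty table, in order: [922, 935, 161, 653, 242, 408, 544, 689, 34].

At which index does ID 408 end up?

922 hashes to 4; slot 4 is free -> place at 4.
935 hashes to 0; slot 0 is free -> place at 0.
161 hashes to 8; slot 8 is free -> place at 8.
653 hashes to 7; slot 7 is free -> place at 7.
242 hashes to 4, h2=3; 4,7 taken -> place at 10.
408 hashes to 0, h2=9; 0 taken -> place at 9.
544 hashes to 0, h2=1; 0 taken -> place at 1.
689 hashes to 9, h2=2; 9 taken -> place at 11.
34 hashes to 0, h2=3; 0 taken -> place at 3.
Table: [935, 544, —, 34, 922, —, —, 653, 161, 408, 242, 689, —, —, —, —, —]

9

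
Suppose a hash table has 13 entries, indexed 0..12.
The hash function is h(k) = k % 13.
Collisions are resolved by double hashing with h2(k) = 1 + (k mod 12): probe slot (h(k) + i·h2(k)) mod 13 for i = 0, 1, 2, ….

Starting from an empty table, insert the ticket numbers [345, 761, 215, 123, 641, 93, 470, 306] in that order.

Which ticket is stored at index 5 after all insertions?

345: h=7 -> slot 7
761: h=7, h2=6, probe 7,0 -> slot 0
215: h=7, h2=12, probe 7,6 -> slot 6
123: h=6, h2=4, probe 6,10 -> slot 10
641: h=4 -> slot 4
93: h=2 -> slot 2
470: h=2, h2=3, probe 2,5 -> slot 5
306: h=7, h2=7, probe 7,1 -> slot 1
Table: [761, 306, 93, _, 641, 470, 215, 345, _, _, 123, _, _]

470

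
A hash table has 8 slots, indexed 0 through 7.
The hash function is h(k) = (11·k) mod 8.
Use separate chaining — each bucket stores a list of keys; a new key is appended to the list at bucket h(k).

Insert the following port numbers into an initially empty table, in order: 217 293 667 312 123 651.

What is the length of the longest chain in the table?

3

Insert 217: h=3, bucket 3 empty → new chain.
Insert 293: h=7, bucket 7 empty → new chain.
Insert 667: h=1, bucket 1 empty → new chain.
Insert 312: h=0, bucket 0 empty → new chain.
Insert 123: h=1, bucket 1 nonempty → append to chain.
Insert 651: h=1, bucket 1 nonempty → append to chain.
Final buckets:
0: 312
1: 667 -> 123 -> 651
2: —
3: 217
4: —
5: —
6: —
7: 293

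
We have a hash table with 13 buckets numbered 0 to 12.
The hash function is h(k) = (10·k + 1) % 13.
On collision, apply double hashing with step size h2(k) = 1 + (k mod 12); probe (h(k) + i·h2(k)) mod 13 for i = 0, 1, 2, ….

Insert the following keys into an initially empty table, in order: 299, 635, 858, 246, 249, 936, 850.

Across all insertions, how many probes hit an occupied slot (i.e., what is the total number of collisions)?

Insert 299: h=1, slot 1 empty -> index 1.
Insert 635: h=7, slot 7 empty -> index 7.
Insert 858: h=1, h2=7, slot 1 occupied -> index 8.
Insert 246: h=4, slot 4 empty -> index 4.
Insert 249: h=8, h2=10, slot 8 occupied -> index 5.
Insert 936: h=1, h2=1, slot 1 occupied -> index 2.
Insert 850: h=12, slot 12 empty -> index 12.
Table: [., 299, 936, ., 246, 249, ., 635, 858, ., ., ., 850]

3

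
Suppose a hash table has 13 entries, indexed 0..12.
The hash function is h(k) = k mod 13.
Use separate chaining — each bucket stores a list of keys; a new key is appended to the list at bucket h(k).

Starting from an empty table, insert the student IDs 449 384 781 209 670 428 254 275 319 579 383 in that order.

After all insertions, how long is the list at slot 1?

2

449 → bucket 7
384 → bucket 7 (collision)
781 → bucket 1
209 → bucket 1 (collision)
670 → bucket 7 (collision)
428 → bucket 12
254 → bucket 7 (collision)
275 → bucket 2
319 → bucket 7 (collision)
579 → bucket 7 (collision)
383 → bucket 6
Final buckets:
0: ∅
1: 781 -> 209
2: 275
3: ∅
4: ∅
5: ∅
6: 383
7: 449 -> 384 -> 670 -> 254 -> 319 -> 579
8: ∅
9: ∅
10: ∅
11: ∅
12: 428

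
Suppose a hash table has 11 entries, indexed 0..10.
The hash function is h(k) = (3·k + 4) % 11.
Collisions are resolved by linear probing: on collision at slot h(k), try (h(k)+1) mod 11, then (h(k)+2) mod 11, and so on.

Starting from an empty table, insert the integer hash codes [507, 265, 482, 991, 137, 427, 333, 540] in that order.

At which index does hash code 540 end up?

3

Insert 507: h=7, slot 7 empty → index 7.
Insert 265: h=7, slot 7 occupied → index 8.
Insert 482: h=9, slot 9 empty → index 9.
Insert 991: h=7, slots 7,8,9 occupied → index 10.
Insert 137: h=8, slots 8,9,10 occupied → index 0.
Insert 427: h=9, slots 9,10,0 occupied → index 1.
Insert 333: h=2, slot 2 empty → index 2.
Insert 540: h=7, slots 7,8,9,10,0,1,2 occupied → index 3.
Table: [137, 427, 333, 540, -, -, -, 507, 265, 482, 991]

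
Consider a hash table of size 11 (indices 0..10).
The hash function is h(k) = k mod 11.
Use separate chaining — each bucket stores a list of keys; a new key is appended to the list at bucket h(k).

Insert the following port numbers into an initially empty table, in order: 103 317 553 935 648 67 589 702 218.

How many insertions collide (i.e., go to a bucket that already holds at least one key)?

Insert 103: h=4, bucket 4 empty → new chain.
Insert 317: h=9, bucket 9 empty → new chain.
Insert 553: h=3, bucket 3 empty → new chain.
Insert 935: h=0, bucket 0 empty → new chain.
Insert 648: h=10, bucket 10 empty → new chain.
Insert 67: h=1, bucket 1 empty → new chain.
Insert 589: h=6, bucket 6 empty → new chain.
Insert 702: h=9, bucket 9 nonempty → append to chain.
Insert 218: h=9, bucket 9 nonempty → append to chain.
Final buckets:
0: 935
1: 67
2: _
3: 553
4: 103
5: _
6: 589
7: _
8: _
9: 317 -> 702 -> 218
10: 648

2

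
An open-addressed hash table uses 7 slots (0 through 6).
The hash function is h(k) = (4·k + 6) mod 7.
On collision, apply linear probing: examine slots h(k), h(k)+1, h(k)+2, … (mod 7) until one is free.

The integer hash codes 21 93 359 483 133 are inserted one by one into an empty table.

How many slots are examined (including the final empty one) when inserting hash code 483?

4

21: h=6 -> slot 6
93: h=0 -> slot 0
359: h=0, probe 0,1 -> slot 1
483: h=6, probe 6,0,1,2 -> slot 2
133: h=6, probe 6,0,1,2,3 -> slot 3
Table: [93, 359, 483, 133, _, _, 21]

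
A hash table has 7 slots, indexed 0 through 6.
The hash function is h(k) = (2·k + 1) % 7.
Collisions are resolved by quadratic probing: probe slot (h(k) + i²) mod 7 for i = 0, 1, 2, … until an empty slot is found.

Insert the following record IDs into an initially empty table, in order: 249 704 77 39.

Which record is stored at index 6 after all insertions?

249 hashes to 2; slot 2 is free → place at 2.
704 hashes to 2; 2 taken → place at 3.
77 hashes to 1; slot 1 is free → place at 1.
39 hashes to 2; 2,3 taken → place at 6.
Table: [—, 77, 249, 704, —, —, 39]

39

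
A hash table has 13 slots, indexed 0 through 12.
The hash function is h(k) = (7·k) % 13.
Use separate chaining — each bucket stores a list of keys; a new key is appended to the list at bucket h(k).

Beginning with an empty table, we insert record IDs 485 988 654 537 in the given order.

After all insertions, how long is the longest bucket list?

485 -> bucket 2
988 -> bucket 0
654 -> bucket 2 (collision)
537 -> bucket 2 (collision)
Final buckets:
0: 988
1: _
2: 485 -> 654 -> 537
3: _
4: _
5: _
6: _
7: _
8: _
9: _
10: _
11: _
12: _

3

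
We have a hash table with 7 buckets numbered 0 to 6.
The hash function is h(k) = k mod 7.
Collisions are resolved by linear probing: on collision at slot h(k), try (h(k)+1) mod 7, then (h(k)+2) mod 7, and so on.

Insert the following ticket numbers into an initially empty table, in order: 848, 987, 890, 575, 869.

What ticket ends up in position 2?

890

Insert 848: h=1, slot 1 empty -> index 1.
Insert 987: h=0, slot 0 empty -> index 0.
Insert 890: h=1, slot 1 occupied -> index 2.
Insert 575: h=1, slots 1,2 occupied -> index 3.
Insert 869: h=1, slots 1,2,3 occupied -> index 4.
Table: [987, 848, 890, 575, 869, -, -]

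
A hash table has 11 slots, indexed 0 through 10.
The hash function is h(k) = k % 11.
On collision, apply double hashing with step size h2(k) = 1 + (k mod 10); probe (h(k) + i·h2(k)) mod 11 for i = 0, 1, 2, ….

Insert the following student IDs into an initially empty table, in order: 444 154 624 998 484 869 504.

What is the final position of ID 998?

Insert 444: h=4, slot 4 empty -> index 4.
Insert 154: h=0, slot 0 empty -> index 0.
Insert 624: h=8, slot 8 empty -> index 8.
Insert 998: h=8, h2=9, slot 8 occupied -> index 6.
Insert 484: h=0, h2=5, slot 0 occupied -> index 5.
Insert 869: h=0, h2=10, slot 0 occupied -> index 10.
Insert 504: h=9, slot 9 empty -> index 9.
Table: [154, ., ., ., 444, 484, 998, ., 624, 504, 869]

6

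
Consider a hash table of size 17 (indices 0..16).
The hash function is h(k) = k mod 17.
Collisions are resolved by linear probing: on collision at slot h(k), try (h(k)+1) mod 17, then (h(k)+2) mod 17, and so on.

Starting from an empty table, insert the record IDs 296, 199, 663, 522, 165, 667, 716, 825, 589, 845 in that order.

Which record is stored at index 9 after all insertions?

Insert 296: h=7, slot 7 empty => index 7.
Insert 199: h=12, slot 12 empty => index 12.
Insert 663: h=0, slot 0 empty => index 0.
Insert 522: h=12, slot 12 occupied => index 13.
Insert 165: h=12, slots 12,13 occupied => index 14.
Insert 667: h=4, slot 4 empty => index 4.
Insert 716: h=2, slot 2 empty => index 2.
Insert 825: h=9, slot 9 empty => index 9.
Insert 589: h=11, slot 11 empty => index 11.
Insert 845: h=12, slots 12,13,14 occupied => index 15.
Table: [663, ., 716, ., 667, ., ., 296, ., 825, ., 589, 199, 522, 165, 845, .]

825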